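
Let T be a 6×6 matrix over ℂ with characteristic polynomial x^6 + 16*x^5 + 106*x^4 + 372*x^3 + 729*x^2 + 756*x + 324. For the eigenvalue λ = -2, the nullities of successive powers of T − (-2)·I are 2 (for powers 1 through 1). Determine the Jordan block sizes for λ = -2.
Block sizes for λ = -2: [1, 1]

From the dimensions of kernels of powers, the number of Jordan blocks of size at least j is d_j − d_{j−1} where d_j = dim ker(N^j) (with d_0 = 0). Computing the differences gives [2].
The number of blocks of size exactly k is (#blocks of size ≥ k) − (#blocks of size ≥ k + 1), so the partition is: 2 block(s) of size 1.
In nonincreasing order the block sizes are [1, 1].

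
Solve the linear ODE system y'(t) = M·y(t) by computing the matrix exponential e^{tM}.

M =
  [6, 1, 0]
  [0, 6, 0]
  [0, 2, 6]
e^{tM} =
  [exp(6*t), t*exp(6*t), 0]
  [0, exp(6*t), 0]
  [0, 2*t*exp(6*t), exp(6*t)]

Strategy: write M = P · J · P⁻¹ where J is a Jordan canonical form, so e^{tM} = P · e^{tJ} · P⁻¹, and e^{tJ} can be computed block-by-block.

M has Jordan form
J =
  [6, 1, 0]
  [0, 6, 0]
  [0, 0, 6]
(up to reordering of blocks).

Per-block formulas:
  For a 1×1 block at λ = 6: exp(t · [6]) = [e^(6t)].
  For a 2×2 Jordan block J_2(6): exp(t · J_2(6)) = e^(6t)·(I + t·N), where N is the 2×2 nilpotent shift.

After assembling e^{tJ} and conjugating by P, we get:

e^{tM} =
  [exp(6*t), t*exp(6*t), 0]
  [0, exp(6*t), 0]
  [0, 2*t*exp(6*t), exp(6*t)]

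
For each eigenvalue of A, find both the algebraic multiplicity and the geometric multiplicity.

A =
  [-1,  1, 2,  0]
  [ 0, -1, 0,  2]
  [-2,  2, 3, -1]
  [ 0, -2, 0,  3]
λ = 1: alg = 4, geom = 2

Step 1 — factor the characteristic polynomial to read off the algebraic multiplicities:
  χ_A(x) = (x - 1)^4

Step 2 — compute geometric multiplicities via the rank-nullity identity g(λ) = n − rank(A − λI):
  rank(A − (1)·I) = 2, so dim ker(A − (1)·I) = n − 2 = 2

Summary:
  λ = 1: algebraic multiplicity = 4, geometric multiplicity = 2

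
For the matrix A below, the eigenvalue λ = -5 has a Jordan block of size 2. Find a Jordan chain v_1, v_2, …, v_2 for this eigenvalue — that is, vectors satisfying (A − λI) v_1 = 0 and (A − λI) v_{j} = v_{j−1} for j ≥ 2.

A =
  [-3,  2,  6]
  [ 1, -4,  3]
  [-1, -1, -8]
A Jordan chain for λ = -5 of length 2:
v_1 = (2, 1, -1)ᵀ
v_2 = (1, 0, 0)ᵀ

Let N = A − (-5)·I. We want v_2 with N^2 v_2 = 0 but N^1 v_2 ≠ 0; then v_{j-1} := N · v_j for j = 2, …, 2.

Pick v_2 = (1, 0, 0)ᵀ.
Then v_1 = N · v_2 = (2, 1, -1)ᵀ.

Sanity check: (A − (-5)·I) v_1 = (0, 0, 0)ᵀ = 0. ✓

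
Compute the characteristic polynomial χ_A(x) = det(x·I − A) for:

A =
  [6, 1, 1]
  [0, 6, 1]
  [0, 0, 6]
x^3 - 18*x^2 + 108*x - 216

Expanding det(x·I − A) (e.g. by cofactor expansion or by noting that A is similar to its Jordan form J, which has the same characteristic polynomial as A) gives
  χ_A(x) = x^3 - 18*x^2 + 108*x - 216
which factors as (x - 6)^3. The eigenvalues (with algebraic multiplicities) are λ = 6 with multiplicity 3.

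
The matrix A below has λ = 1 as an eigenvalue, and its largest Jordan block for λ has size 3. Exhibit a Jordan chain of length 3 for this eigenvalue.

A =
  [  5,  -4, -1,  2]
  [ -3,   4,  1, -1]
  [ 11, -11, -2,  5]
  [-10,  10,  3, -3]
A Jordan chain for λ = 1 of length 3:
v_1 = (-3, 0, -6, 3)ᵀ
v_2 = (4, -3, 11, -10)ᵀ
v_3 = (1, 0, 0, 0)ᵀ

Let N = A − (1)·I. We want v_3 with N^3 v_3 = 0 but N^2 v_3 ≠ 0; then v_{j-1} := N · v_j for j = 3, …, 2.

Pick v_3 = (1, 0, 0, 0)ᵀ.
Then v_2 = N · v_3 = (4, -3, 11, -10)ᵀ.
Then v_1 = N · v_2 = (-3, 0, -6, 3)ᵀ.

Sanity check: (A − (1)·I) v_1 = (0, 0, 0, 0)ᵀ = 0. ✓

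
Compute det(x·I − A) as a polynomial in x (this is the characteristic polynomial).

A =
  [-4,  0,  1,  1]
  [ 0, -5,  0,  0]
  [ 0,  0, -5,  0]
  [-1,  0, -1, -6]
x^4 + 20*x^3 + 150*x^2 + 500*x + 625

Expanding det(x·I − A) (e.g. by cofactor expansion or by noting that A is similar to its Jordan form J, which has the same characteristic polynomial as A) gives
  χ_A(x) = x^4 + 20*x^3 + 150*x^2 + 500*x + 625
which factors as (x + 5)^4. The eigenvalues (with algebraic multiplicities) are λ = -5 with multiplicity 4.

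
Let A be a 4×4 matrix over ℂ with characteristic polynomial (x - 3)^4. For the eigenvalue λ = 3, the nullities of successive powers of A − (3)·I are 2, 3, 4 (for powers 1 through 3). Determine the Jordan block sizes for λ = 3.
Block sizes for λ = 3: [3, 1]

From the dimensions of kernels of powers, the number of Jordan blocks of size at least j is d_j − d_{j−1} where d_j = dim ker(N^j) (with d_0 = 0). Computing the differences gives [2, 1, 1].
The number of blocks of size exactly k is (#blocks of size ≥ k) − (#blocks of size ≥ k + 1), so the partition is: 1 block(s) of size 1, 1 block(s) of size 3.
In nonincreasing order the block sizes are [3, 1].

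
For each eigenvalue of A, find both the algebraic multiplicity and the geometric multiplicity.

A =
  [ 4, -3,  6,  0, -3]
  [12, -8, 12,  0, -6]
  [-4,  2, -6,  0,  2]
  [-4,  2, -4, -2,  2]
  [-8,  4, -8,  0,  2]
λ = -2: alg = 5, geom = 4

Step 1 — factor the characteristic polynomial to read off the algebraic multiplicities:
  χ_A(x) = (x + 2)^5

Step 2 — compute geometric multiplicities via the rank-nullity identity g(λ) = n − rank(A − λI):
  rank(A − (-2)·I) = 1, so dim ker(A − (-2)·I) = n − 1 = 4

Summary:
  λ = -2: algebraic multiplicity = 5, geometric multiplicity = 4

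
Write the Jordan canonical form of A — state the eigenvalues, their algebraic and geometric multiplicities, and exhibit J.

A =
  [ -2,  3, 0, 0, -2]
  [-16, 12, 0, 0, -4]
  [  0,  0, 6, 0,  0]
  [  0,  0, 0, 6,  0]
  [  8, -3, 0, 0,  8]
J_2(6) ⊕ J_1(6) ⊕ J_1(6) ⊕ J_1(6)

The characteristic polynomial is
  det(x·I − A) = x^5 - 30*x^4 + 360*x^3 - 2160*x^2 + 6480*x - 7776 = (x - 6)^5

Eigenvalues and multiplicities (the geometric multiplicity of λ is n − rank(A − λI), which equals the number of Jordan blocks for λ):
  λ = 6: algebraic multiplicity = 5, geometric multiplicity = 4

Determining the block sizes for each eigenvalue:
  λ = 6: 4 blocks summing to 5 forces exactly one block of size 2 and the rest size 1 → block sizes [2, 1, 1, 1]

Assembling the blocks gives a Jordan form
J =
  [6, 1, 0, 0, 0]
  [0, 6, 0, 0, 0]
  [0, 0, 6, 0, 0]
  [0, 0, 0, 6, 0]
  [0, 0, 0, 0, 6]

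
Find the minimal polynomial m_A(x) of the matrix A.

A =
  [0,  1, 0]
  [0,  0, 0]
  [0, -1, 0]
x^2

The characteristic polynomial is χ_A(x) = x^3, so the eigenvalues are known. The minimal polynomial is
  m_A(x) = Π_λ (x − λ)^{k_λ}
where k_λ is the size of the *largest* Jordan block for λ (equivalently, the smallest k with (A − λI)^k v = 0 for every generalised eigenvector v of λ).

  λ = 0: largest Jordan block has size 2, contributing (x − 0)^2

So m_A(x) = x^2 = x^2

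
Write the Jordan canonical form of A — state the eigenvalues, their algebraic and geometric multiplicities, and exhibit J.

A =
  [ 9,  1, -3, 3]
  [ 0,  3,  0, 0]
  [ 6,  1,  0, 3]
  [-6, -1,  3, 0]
J_2(3) ⊕ J_1(3) ⊕ J_1(3)

The characteristic polynomial is
  det(x·I − A) = x^4 - 12*x^3 + 54*x^2 - 108*x + 81 = (x - 3)^4

Eigenvalues and multiplicities (the geometric multiplicity of λ is n − rank(A − λI), which equals the number of Jordan blocks for λ):
  λ = 3: algebraic multiplicity = 4, geometric multiplicity = 3

Determining the block sizes for each eigenvalue:
  λ = 3: 3 blocks summing to 4 forces exactly one block of size 2 and the rest size 1 → block sizes [2, 1, 1]

Assembling the blocks gives a Jordan form
J =
  [3, 1, 0, 0]
  [0, 3, 0, 0]
  [0, 0, 3, 0]
  [0, 0, 0, 3]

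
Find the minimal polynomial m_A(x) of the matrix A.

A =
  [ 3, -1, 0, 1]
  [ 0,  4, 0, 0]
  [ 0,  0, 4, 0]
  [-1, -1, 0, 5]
x^2 - 8*x + 16

The characteristic polynomial is χ_A(x) = (x - 4)^4, so the eigenvalues are known. The minimal polynomial is
  m_A(x) = Π_λ (x − λ)^{k_λ}
where k_λ is the size of the *largest* Jordan block for λ (equivalently, the smallest k with (A − λI)^k v = 0 for every generalised eigenvector v of λ).

  λ = 4: largest Jordan block has size 2, contributing (x − 4)^2

So m_A(x) = (x - 4)^2 = x^2 - 8*x + 16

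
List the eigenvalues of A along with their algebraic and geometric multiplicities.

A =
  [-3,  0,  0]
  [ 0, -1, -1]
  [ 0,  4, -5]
λ = -3: alg = 3, geom = 2

Step 1 — factor the characteristic polynomial to read off the algebraic multiplicities:
  χ_A(x) = (x + 3)^3

Step 2 — compute geometric multiplicities via the rank-nullity identity g(λ) = n − rank(A − λI):
  rank(A − (-3)·I) = 1, so dim ker(A − (-3)·I) = n − 1 = 2

Summary:
  λ = -3: algebraic multiplicity = 3, geometric multiplicity = 2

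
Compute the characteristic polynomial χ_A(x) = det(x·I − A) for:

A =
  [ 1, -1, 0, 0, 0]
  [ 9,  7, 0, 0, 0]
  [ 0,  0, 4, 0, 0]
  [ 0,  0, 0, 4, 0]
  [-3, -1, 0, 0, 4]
x^5 - 20*x^4 + 160*x^3 - 640*x^2 + 1280*x - 1024

Expanding det(x·I − A) (e.g. by cofactor expansion or by noting that A is similar to its Jordan form J, which has the same characteristic polynomial as A) gives
  χ_A(x) = x^5 - 20*x^4 + 160*x^3 - 640*x^2 + 1280*x - 1024
which factors as (x - 4)^5. The eigenvalues (with algebraic multiplicities) are λ = 4 with multiplicity 5.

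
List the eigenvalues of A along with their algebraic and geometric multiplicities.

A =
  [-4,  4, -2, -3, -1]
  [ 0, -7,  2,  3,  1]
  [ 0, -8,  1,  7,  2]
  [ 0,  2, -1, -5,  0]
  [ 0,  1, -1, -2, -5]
λ = -4: alg = 5, geom = 2

Step 1 — factor the characteristic polynomial to read off the algebraic multiplicities:
  χ_A(x) = (x + 4)^5

Step 2 — compute geometric multiplicities via the rank-nullity identity g(λ) = n − rank(A − λI):
  rank(A − (-4)·I) = 3, so dim ker(A − (-4)·I) = n − 3 = 2

Summary:
  λ = -4: algebraic multiplicity = 5, geometric multiplicity = 2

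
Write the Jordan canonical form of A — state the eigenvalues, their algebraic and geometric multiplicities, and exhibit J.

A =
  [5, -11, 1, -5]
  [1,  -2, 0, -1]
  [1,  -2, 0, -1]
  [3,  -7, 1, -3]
J_2(0) ⊕ J_2(0)

The characteristic polynomial is
  det(x·I − A) = x^4

Eigenvalues and multiplicities (the geometric multiplicity of λ is n − rank(A − λI), which equals the number of Jordan blocks for λ):
  λ = 0: algebraic multiplicity = 4, geometric multiplicity = 2

Determining the block sizes for each eigenvalue:
  λ = 0: with am = 4 and gm = 2, the partition is not yet determined (e.g. several partitions of 4 into 2 parts exist). Let N = A − (0)·I. Computing rank(N^1) = 2, rank(N^2) = 0; the number of blocks of size ≥ j is rank(N^{j−1}) − rank(N^j), giving [2, 2]. So we have 2 block(s) of size 2 → block sizes [2, 2]

Assembling the blocks gives a Jordan form
J =
  [0, 1, 0, 0]
  [0, 0, 0, 0]
  [0, 0, 0, 1]
  [0, 0, 0, 0]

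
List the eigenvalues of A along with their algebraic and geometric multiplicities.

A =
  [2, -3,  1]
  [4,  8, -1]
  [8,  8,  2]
λ = 4: alg = 3, geom = 1

Step 1 — factor the characteristic polynomial to read off the algebraic multiplicities:
  χ_A(x) = (x - 4)^3

Step 2 — compute geometric multiplicities via the rank-nullity identity g(λ) = n − rank(A − λI):
  rank(A − (4)·I) = 2, so dim ker(A − (4)·I) = n − 2 = 1

Summary:
  λ = 4: algebraic multiplicity = 3, geometric multiplicity = 1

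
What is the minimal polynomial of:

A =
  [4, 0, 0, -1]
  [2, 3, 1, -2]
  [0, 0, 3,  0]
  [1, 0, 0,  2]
x^2 - 6*x + 9

The characteristic polynomial is χ_A(x) = (x - 3)^4, so the eigenvalues are known. The minimal polynomial is
  m_A(x) = Π_λ (x − λ)^{k_λ}
where k_λ is the size of the *largest* Jordan block for λ (equivalently, the smallest k with (A − λI)^k v = 0 for every generalised eigenvector v of λ).

  λ = 3: largest Jordan block has size 2, contributing (x − 3)^2

So m_A(x) = (x - 3)^2 = x^2 - 6*x + 9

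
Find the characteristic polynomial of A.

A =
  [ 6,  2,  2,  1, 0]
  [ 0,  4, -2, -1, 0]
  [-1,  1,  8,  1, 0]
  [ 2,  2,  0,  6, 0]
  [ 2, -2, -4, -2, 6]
x^5 - 30*x^4 + 360*x^3 - 2160*x^2 + 6480*x - 7776

Expanding det(x·I − A) (e.g. by cofactor expansion or by noting that A is similar to its Jordan form J, which has the same characteristic polynomial as A) gives
  χ_A(x) = x^5 - 30*x^4 + 360*x^3 - 2160*x^2 + 6480*x - 7776
which factors as (x - 6)^5. The eigenvalues (with algebraic multiplicities) are λ = 6 with multiplicity 5.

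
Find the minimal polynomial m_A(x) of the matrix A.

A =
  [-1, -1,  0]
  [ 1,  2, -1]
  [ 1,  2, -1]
x^3

The characteristic polynomial is χ_A(x) = x^3, so the eigenvalues are known. The minimal polynomial is
  m_A(x) = Π_λ (x − λ)^{k_λ}
where k_λ is the size of the *largest* Jordan block for λ (equivalently, the smallest k with (A − λI)^k v = 0 for every generalised eigenvector v of λ).

  λ = 0: largest Jordan block has size 3, contributing (x − 0)^3

So m_A(x) = x^3 = x^3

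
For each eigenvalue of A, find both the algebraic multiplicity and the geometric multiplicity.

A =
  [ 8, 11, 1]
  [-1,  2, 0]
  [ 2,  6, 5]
λ = 5: alg = 3, geom = 1

Step 1 — factor the characteristic polynomial to read off the algebraic multiplicities:
  χ_A(x) = (x - 5)^3

Step 2 — compute geometric multiplicities via the rank-nullity identity g(λ) = n − rank(A − λI):
  rank(A − (5)·I) = 2, so dim ker(A − (5)·I) = n − 2 = 1

Summary:
  λ = 5: algebraic multiplicity = 3, geometric multiplicity = 1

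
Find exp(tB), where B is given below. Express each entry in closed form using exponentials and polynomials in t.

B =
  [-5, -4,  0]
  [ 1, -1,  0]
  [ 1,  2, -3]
e^{tB} =
  [-2*t*exp(-3*t) + exp(-3*t), -4*t*exp(-3*t), 0]
  [t*exp(-3*t), 2*t*exp(-3*t) + exp(-3*t), 0]
  [t*exp(-3*t), 2*t*exp(-3*t), exp(-3*t)]

Strategy: write B = P · J · P⁻¹ where J is a Jordan canonical form, so e^{tB} = P · e^{tJ} · P⁻¹, and e^{tJ} can be computed block-by-block.

B has Jordan form
J =
  [-3,  1,  0]
  [ 0, -3,  0]
  [ 0,  0, -3]
(up to reordering of blocks).

Per-block formulas:
  For a 1×1 block at λ = -3: exp(t · [-3]) = [e^(-3t)].
  For a 2×2 Jordan block J_2(-3): exp(t · J_2(-3)) = e^(-3t)·(I + t·N), where N is the 2×2 nilpotent shift.

After assembling e^{tJ} and conjugating by P, we get:

e^{tB} =
  [-2*t*exp(-3*t) + exp(-3*t), -4*t*exp(-3*t), 0]
  [t*exp(-3*t), 2*t*exp(-3*t) + exp(-3*t), 0]
  [t*exp(-3*t), 2*t*exp(-3*t), exp(-3*t)]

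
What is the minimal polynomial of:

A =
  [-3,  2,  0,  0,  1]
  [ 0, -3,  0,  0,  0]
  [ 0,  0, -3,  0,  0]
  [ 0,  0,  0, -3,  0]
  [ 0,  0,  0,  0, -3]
x^2 + 6*x + 9

The characteristic polynomial is χ_A(x) = (x + 3)^5, so the eigenvalues are known. The minimal polynomial is
  m_A(x) = Π_λ (x − λ)^{k_λ}
where k_λ is the size of the *largest* Jordan block for λ (equivalently, the smallest k with (A − λI)^k v = 0 for every generalised eigenvector v of λ).

  λ = -3: largest Jordan block has size 2, contributing (x + 3)^2

So m_A(x) = (x + 3)^2 = x^2 + 6*x + 9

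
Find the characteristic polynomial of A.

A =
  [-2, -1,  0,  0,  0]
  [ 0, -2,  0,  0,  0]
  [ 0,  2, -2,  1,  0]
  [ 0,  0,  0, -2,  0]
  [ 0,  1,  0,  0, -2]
x^5 + 10*x^4 + 40*x^3 + 80*x^2 + 80*x + 32

Expanding det(x·I − A) (e.g. by cofactor expansion or by noting that A is similar to its Jordan form J, which has the same characteristic polynomial as A) gives
  χ_A(x) = x^5 + 10*x^4 + 40*x^3 + 80*x^2 + 80*x + 32
which factors as (x + 2)^5. The eigenvalues (with algebraic multiplicities) are λ = -2 with multiplicity 5.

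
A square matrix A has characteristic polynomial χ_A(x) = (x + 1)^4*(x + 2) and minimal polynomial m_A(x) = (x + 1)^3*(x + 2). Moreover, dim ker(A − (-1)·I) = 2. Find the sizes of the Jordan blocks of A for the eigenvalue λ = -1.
Block sizes for λ = -1: [3, 1]

Step 1 — from the characteristic polynomial, algebraic multiplicity of λ = -1 is 4. From dim ker(A − (-1)·I) = 2, there are exactly 2 Jordan blocks for λ = -1.
Step 2 — from the minimal polynomial, the factor (x + 1)^3 tells us the largest block for λ = -1 has size 3.
Step 3 — with total size 4, 2 blocks, and largest block 3, the block sizes (in nonincreasing order) are [3, 1].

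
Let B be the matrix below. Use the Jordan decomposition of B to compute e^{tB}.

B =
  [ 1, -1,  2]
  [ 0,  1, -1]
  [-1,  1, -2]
e^{tB} =
  [-t^2/2 + t + 1, -t, -t^2/2 + 2*t]
  [t^2/2, t + 1, t^2/2 - t]
  [t^2/2 - t, t, t^2/2 - 2*t + 1]

Strategy: write B = P · J · P⁻¹ where J is a Jordan canonical form, so e^{tB} = P · e^{tJ} · P⁻¹, and e^{tJ} can be computed block-by-block.

B has Jordan form
J =
  [0, 1, 0]
  [0, 0, 1]
  [0, 0, 0]
(up to reordering of blocks).

Per-block formulas:
  For a 3×3 Jordan block J_3(0): exp(t · J_3(0)) = e^(0t)·(I + t·N + (t^2/2)·N^2), where N is the 3×3 nilpotent shift.

After assembling e^{tJ} and conjugating by P, we get:

e^{tB} =
  [-t^2/2 + t + 1, -t, -t^2/2 + 2*t]
  [t^2/2, t + 1, t^2/2 - t]
  [t^2/2 - t, t, t^2/2 - 2*t + 1]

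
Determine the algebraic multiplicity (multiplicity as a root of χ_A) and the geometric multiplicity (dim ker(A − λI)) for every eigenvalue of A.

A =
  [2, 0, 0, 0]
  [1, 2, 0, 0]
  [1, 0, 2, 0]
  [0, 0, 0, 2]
λ = 2: alg = 4, geom = 3

Step 1 — factor the characteristic polynomial to read off the algebraic multiplicities:
  χ_A(x) = (x - 2)^4

Step 2 — compute geometric multiplicities via the rank-nullity identity g(λ) = n − rank(A − λI):
  rank(A − (2)·I) = 1, so dim ker(A − (2)·I) = n − 1 = 3

Summary:
  λ = 2: algebraic multiplicity = 4, geometric multiplicity = 3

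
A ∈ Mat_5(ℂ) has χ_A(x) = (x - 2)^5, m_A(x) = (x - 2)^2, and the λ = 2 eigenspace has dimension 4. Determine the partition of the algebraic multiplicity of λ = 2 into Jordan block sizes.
Block sizes for λ = 2: [2, 1, 1, 1]

Step 1 — from the characteristic polynomial, algebraic multiplicity of λ = 2 is 5. From dim ker(A − (2)·I) = 4, there are exactly 4 Jordan blocks for λ = 2.
Step 2 — from the minimal polynomial, the factor (x − 2)^2 tells us the largest block for λ = 2 has size 2.
Step 3 — with total size 5, 4 blocks, and largest block 2, the block sizes (in nonincreasing order) are [2, 1, 1, 1].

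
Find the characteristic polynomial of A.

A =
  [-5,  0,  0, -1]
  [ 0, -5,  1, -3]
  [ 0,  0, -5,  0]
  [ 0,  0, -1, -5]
x^4 + 20*x^3 + 150*x^2 + 500*x + 625

Expanding det(x·I − A) (e.g. by cofactor expansion or by noting that A is similar to its Jordan form J, which has the same characteristic polynomial as A) gives
  χ_A(x) = x^4 + 20*x^3 + 150*x^2 + 500*x + 625
which factors as (x + 5)^4. The eigenvalues (with algebraic multiplicities) are λ = -5 with multiplicity 4.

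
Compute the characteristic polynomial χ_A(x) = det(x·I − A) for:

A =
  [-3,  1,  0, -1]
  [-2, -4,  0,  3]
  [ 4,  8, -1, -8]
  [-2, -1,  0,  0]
x^4 + 8*x^3 + 22*x^2 + 24*x + 9

Expanding det(x·I − A) (e.g. by cofactor expansion or by noting that A is similar to its Jordan form J, which has the same characteristic polynomial as A) gives
  χ_A(x) = x^4 + 8*x^3 + 22*x^2 + 24*x + 9
which factors as (x + 1)^2*(x + 3)^2. The eigenvalues (with algebraic multiplicities) are λ = -3 with multiplicity 2, λ = -1 with multiplicity 2.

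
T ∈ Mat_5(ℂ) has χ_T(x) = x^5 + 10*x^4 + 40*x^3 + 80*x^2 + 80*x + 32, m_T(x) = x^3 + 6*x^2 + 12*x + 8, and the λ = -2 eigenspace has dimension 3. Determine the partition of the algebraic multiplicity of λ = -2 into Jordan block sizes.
Block sizes for λ = -2: [3, 1, 1]

Step 1 — from the characteristic polynomial, algebraic multiplicity of λ = -2 is 5. From dim ker(T − (-2)·I) = 3, there are exactly 3 Jordan blocks for λ = -2.
Step 2 — from the minimal polynomial, the factor (x + 2)^3 tells us the largest block for λ = -2 has size 3.
Step 3 — with total size 5, 3 blocks, and largest block 3, the block sizes (in nonincreasing order) are [3, 1, 1].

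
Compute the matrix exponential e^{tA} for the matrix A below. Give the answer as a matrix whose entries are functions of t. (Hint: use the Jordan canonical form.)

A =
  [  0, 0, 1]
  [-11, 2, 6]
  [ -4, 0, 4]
e^{tA} =
  [-2*t*exp(2*t) + exp(2*t), 0, t*exp(2*t)]
  [-t^2*exp(2*t) - 11*t*exp(2*t), exp(2*t), t^2*exp(2*t)/2 + 6*t*exp(2*t)]
  [-4*t*exp(2*t), 0, 2*t*exp(2*t) + exp(2*t)]

Strategy: write A = P · J · P⁻¹ where J is a Jordan canonical form, so e^{tA} = P · e^{tJ} · P⁻¹, and e^{tJ} can be computed block-by-block.

A has Jordan form
J =
  [2, 1, 0]
  [0, 2, 1]
  [0, 0, 2]
(up to reordering of blocks).

Per-block formulas:
  For a 3×3 Jordan block J_3(2): exp(t · J_3(2)) = e^(2t)·(I + t·N + (t^2/2)·N^2), where N is the 3×3 nilpotent shift.

After assembling e^{tJ} and conjugating by P, we get:

e^{tA} =
  [-2*t*exp(2*t) + exp(2*t), 0, t*exp(2*t)]
  [-t^2*exp(2*t) - 11*t*exp(2*t), exp(2*t), t^2*exp(2*t)/2 + 6*t*exp(2*t)]
  [-4*t*exp(2*t), 0, 2*t*exp(2*t) + exp(2*t)]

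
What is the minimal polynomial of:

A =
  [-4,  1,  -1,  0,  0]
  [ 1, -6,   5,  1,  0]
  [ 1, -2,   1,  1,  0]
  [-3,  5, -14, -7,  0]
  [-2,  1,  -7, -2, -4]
x^2 + 8*x + 16

The characteristic polynomial is χ_A(x) = (x + 4)^5, so the eigenvalues are known. The minimal polynomial is
  m_A(x) = Π_λ (x − λ)^{k_λ}
where k_λ is the size of the *largest* Jordan block for λ (equivalently, the smallest k with (A − λI)^k v = 0 for every generalised eigenvector v of λ).

  λ = -4: largest Jordan block has size 2, contributing (x + 4)^2

So m_A(x) = (x + 4)^2 = x^2 + 8*x + 16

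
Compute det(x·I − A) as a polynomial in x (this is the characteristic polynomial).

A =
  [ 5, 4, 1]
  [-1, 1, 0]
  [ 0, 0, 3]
x^3 - 9*x^2 + 27*x - 27

Expanding det(x·I − A) (e.g. by cofactor expansion or by noting that A is similar to its Jordan form J, which has the same characteristic polynomial as A) gives
  χ_A(x) = x^3 - 9*x^2 + 27*x - 27
which factors as (x - 3)^3. The eigenvalues (with algebraic multiplicities) are λ = 3 with multiplicity 3.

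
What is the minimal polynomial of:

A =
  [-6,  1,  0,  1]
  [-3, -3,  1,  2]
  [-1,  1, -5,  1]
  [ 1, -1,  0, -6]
x^3 + 15*x^2 + 75*x + 125

The characteristic polynomial is χ_A(x) = (x + 5)^4, so the eigenvalues are known. The minimal polynomial is
  m_A(x) = Π_λ (x − λ)^{k_λ}
where k_λ is the size of the *largest* Jordan block for λ (equivalently, the smallest k with (A − λI)^k v = 0 for every generalised eigenvector v of λ).

  λ = -5: largest Jordan block has size 3, contributing (x + 5)^3

So m_A(x) = (x + 5)^3 = x^3 + 15*x^2 + 75*x + 125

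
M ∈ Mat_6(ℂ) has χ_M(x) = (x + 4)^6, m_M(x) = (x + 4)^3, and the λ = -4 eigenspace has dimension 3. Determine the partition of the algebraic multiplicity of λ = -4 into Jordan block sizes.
Block sizes for λ = -4: [3, 2, 1]

Step 1 — from the characteristic polynomial, algebraic multiplicity of λ = -4 is 6. From dim ker(M − (-4)·I) = 3, there are exactly 3 Jordan blocks for λ = -4.
Step 2 — from the minimal polynomial, the factor (x + 4)^3 tells us the largest block for λ = -4 has size 3.
Step 3 — with total size 6, 3 blocks, and largest block 3, the block sizes (in nonincreasing order) are [3, 2, 1].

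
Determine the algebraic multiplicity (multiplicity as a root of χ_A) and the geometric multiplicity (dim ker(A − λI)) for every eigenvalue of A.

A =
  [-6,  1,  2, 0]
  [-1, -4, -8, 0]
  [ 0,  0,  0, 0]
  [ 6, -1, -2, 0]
λ = -5: alg = 2, geom = 1; λ = 0: alg = 2, geom = 2

Step 1 — factor the characteristic polynomial to read off the algebraic multiplicities:
  χ_A(x) = x^2*(x + 5)^2

Step 2 — compute geometric multiplicities via the rank-nullity identity g(λ) = n − rank(A − λI):
  rank(A − (-5)·I) = 3, so dim ker(A − (-5)·I) = n − 3 = 1
  rank(A − (0)·I) = 2, so dim ker(A − (0)·I) = n − 2 = 2

Summary:
  λ = -5: algebraic multiplicity = 2, geometric multiplicity = 1
  λ = 0: algebraic multiplicity = 2, geometric multiplicity = 2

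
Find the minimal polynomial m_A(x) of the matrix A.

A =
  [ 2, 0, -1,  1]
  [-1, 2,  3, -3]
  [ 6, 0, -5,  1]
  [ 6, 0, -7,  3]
x^4 - 2*x^3 - 12*x^2 + 40*x - 32

The characteristic polynomial is χ_A(x) = (x - 2)^3*(x + 4), so the eigenvalues are known. The minimal polynomial is
  m_A(x) = Π_λ (x − λ)^{k_λ}
where k_λ is the size of the *largest* Jordan block for λ (equivalently, the smallest k with (A − λI)^k v = 0 for every generalised eigenvector v of λ).

  λ = -4: largest Jordan block has size 1, contributing (x + 4)
  λ = 2: largest Jordan block has size 3, contributing (x − 2)^3

So m_A(x) = (x - 2)^3*(x + 4) = x^4 - 2*x^3 - 12*x^2 + 40*x - 32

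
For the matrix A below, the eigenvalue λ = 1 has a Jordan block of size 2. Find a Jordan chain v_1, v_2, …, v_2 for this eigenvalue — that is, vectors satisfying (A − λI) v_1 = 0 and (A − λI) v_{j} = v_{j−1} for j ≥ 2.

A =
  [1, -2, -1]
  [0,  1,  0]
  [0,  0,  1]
A Jordan chain for λ = 1 of length 2:
v_1 = (-2, 0, 0)ᵀ
v_2 = (0, 1, 0)ᵀ

Let N = A − (1)·I. We want v_2 with N^2 v_2 = 0 but N^1 v_2 ≠ 0; then v_{j-1} := N · v_j for j = 2, …, 2.

Pick v_2 = (0, 1, 0)ᵀ.
Then v_1 = N · v_2 = (-2, 0, 0)ᵀ.

Sanity check: (A − (1)·I) v_1 = (0, 0, 0)ᵀ = 0. ✓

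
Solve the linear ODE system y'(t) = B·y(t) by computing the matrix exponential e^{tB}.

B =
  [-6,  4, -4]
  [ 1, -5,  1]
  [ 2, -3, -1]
e^{tB} =
  [-2*t*exp(-4*t) + exp(-4*t), 4*t*exp(-4*t), -4*t*exp(-4*t)]
  [-t^2*exp(-4*t)/2 + t*exp(-4*t), t^2*exp(-4*t) - t*exp(-4*t) + exp(-4*t), -t^2*exp(-4*t) + t*exp(-4*t)]
  [-t^2*exp(-4*t)/2 + 2*t*exp(-4*t), t^2*exp(-4*t) - 3*t*exp(-4*t), -t^2*exp(-4*t) + 3*t*exp(-4*t) + exp(-4*t)]

Strategy: write B = P · J · P⁻¹ where J is a Jordan canonical form, so e^{tB} = P · e^{tJ} · P⁻¹, and e^{tJ} can be computed block-by-block.

B has Jordan form
J =
  [-4,  1,  0]
  [ 0, -4,  1]
  [ 0,  0, -4]
(up to reordering of blocks).

Per-block formulas:
  For a 3×3 Jordan block J_3(-4): exp(t · J_3(-4)) = e^(-4t)·(I + t·N + (t^2/2)·N^2), where N is the 3×3 nilpotent shift.

After assembling e^{tJ} and conjugating by P, we get:

e^{tB} =
  [-2*t*exp(-4*t) + exp(-4*t), 4*t*exp(-4*t), -4*t*exp(-4*t)]
  [-t^2*exp(-4*t)/2 + t*exp(-4*t), t^2*exp(-4*t) - t*exp(-4*t) + exp(-4*t), -t^2*exp(-4*t) + t*exp(-4*t)]
  [-t^2*exp(-4*t)/2 + 2*t*exp(-4*t), t^2*exp(-4*t) - 3*t*exp(-4*t), -t^2*exp(-4*t) + 3*t*exp(-4*t) + exp(-4*t)]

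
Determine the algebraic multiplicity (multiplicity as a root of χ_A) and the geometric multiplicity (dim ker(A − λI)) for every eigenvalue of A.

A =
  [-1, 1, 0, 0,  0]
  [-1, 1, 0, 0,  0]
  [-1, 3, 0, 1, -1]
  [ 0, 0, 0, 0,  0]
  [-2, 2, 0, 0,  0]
λ = 0: alg = 5, geom = 3

Step 1 — factor the characteristic polynomial to read off the algebraic multiplicities:
  χ_A(x) = x^5

Step 2 — compute geometric multiplicities via the rank-nullity identity g(λ) = n − rank(A − λI):
  rank(A − (0)·I) = 2, so dim ker(A − (0)·I) = n − 2 = 3

Summary:
  λ = 0: algebraic multiplicity = 5, geometric multiplicity = 3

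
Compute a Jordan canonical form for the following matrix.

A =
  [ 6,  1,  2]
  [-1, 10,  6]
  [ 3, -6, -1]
J_3(5)

The characteristic polynomial is
  det(x·I − A) = x^3 - 15*x^2 + 75*x - 125 = (x - 5)^3

Eigenvalues and multiplicities (the geometric multiplicity of λ is n − rank(A − λI), which equals the number of Jordan blocks for λ):
  λ = 5: algebraic multiplicity = 3, geometric multiplicity = 1

Determining the block sizes for each eigenvalue:
  λ = 5: one block (gm = 1), so the single block has size am = 3 → block sizes [3]

Assembling the blocks gives a Jordan form
J =
  [5, 1, 0]
  [0, 5, 1]
  [0, 0, 5]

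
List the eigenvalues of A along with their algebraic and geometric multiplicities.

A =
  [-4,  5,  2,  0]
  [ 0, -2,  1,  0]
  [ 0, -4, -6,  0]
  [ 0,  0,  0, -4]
λ = -4: alg = 4, geom = 2

Step 1 — factor the characteristic polynomial to read off the algebraic multiplicities:
  χ_A(x) = (x + 4)^4

Step 2 — compute geometric multiplicities via the rank-nullity identity g(λ) = n − rank(A − λI):
  rank(A − (-4)·I) = 2, so dim ker(A − (-4)·I) = n − 2 = 2

Summary:
  λ = -4: algebraic multiplicity = 4, geometric multiplicity = 2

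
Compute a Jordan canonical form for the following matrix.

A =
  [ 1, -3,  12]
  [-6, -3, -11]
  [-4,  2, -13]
J_3(-5)

The characteristic polynomial is
  det(x·I − A) = x^3 + 15*x^2 + 75*x + 125 = (x + 5)^3

Eigenvalues and multiplicities (the geometric multiplicity of λ is n − rank(A − λI), which equals the number of Jordan blocks for λ):
  λ = -5: algebraic multiplicity = 3, geometric multiplicity = 1

Determining the block sizes for each eigenvalue:
  λ = -5: one block (gm = 1), so the single block has size am = 3 → block sizes [3]

Assembling the blocks gives a Jordan form
J =
  [-5,  1,  0]
  [ 0, -5,  1]
  [ 0,  0, -5]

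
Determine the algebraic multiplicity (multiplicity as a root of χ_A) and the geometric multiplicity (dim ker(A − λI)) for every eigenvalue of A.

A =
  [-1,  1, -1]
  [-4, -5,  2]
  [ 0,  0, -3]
λ = -3: alg = 3, geom = 2

Step 1 — factor the characteristic polynomial to read off the algebraic multiplicities:
  χ_A(x) = (x + 3)^3

Step 2 — compute geometric multiplicities via the rank-nullity identity g(λ) = n − rank(A − λI):
  rank(A − (-3)·I) = 1, so dim ker(A − (-3)·I) = n − 1 = 2

Summary:
  λ = -3: algebraic multiplicity = 3, geometric multiplicity = 2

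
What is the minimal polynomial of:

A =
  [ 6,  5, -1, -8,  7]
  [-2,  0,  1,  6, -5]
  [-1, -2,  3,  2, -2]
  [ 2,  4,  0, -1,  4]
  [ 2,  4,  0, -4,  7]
x^3 - 9*x^2 + 27*x - 27

The characteristic polynomial is χ_A(x) = (x - 3)^5, so the eigenvalues are known. The minimal polynomial is
  m_A(x) = Π_λ (x − λ)^{k_λ}
where k_λ is the size of the *largest* Jordan block for λ (equivalently, the smallest k with (A − λI)^k v = 0 for every generalised eigenvector v of λ).

  λ = 3: largest Jordan block has size 3, contributing (x − 3)^3

So m_A(x) = (x - 3)^3 = x^3 - 9*x^2 + 27*x - 27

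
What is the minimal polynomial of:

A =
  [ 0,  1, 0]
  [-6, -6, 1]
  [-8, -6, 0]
x^3 + 6*x^2 + 12*x + 8

The characteristic polynomial is χ_A(x) = (x + 2)^3, so the eigenvalues are known. The minimal polynomial is
  m_A(x) = Π_λ (x − λ)^{k_λ}
where k_λ is the size of the *largest* Jordan block for λ (equivalently, the smallest k with (A − λI)^k v = 0 for every generalised eigenvector v of λ).

  λ = -2: largest Jordan block has size 3, contributing (x + 2)^3

So m_A(x) = (x + 2)^3 = x^3 + 6*x^2 + 12*x + 8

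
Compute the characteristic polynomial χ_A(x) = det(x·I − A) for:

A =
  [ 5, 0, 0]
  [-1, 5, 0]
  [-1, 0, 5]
x^3 - 15*x^2 + 75*x - 125

Expanding det(x·I − A) (e.g. by cofactor expansion or by noting that A is similar to its Jordan form J, which has the same characteristic polynomial as A) gives
  χ_A(x) = x^3 - 15*x^2 + 75*x - 125
which factors as (x - 5)^3. The eigenvalues (with algebraic multiplicities) are λ = 5 with multiplicity 3.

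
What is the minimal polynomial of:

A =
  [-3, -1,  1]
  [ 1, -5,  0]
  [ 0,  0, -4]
x^3 + 12*x^2 + 48*x + 64

The characteristic polynomial is χ_A(x) = (x + 4)^3, so the eigenvalues are known. The minimal polynomial is
  m_A(x) = Π_λ (x − λ)^{k_λ}
where k_λ is the size of the *largest* Jordan block for λ (equivalently, the smallest k with (A − λI)^k v = 0 for every generalised eigenvector v of λ).

  λ = -4: largest Jordan block has size 3, contributing (x + 4)^3

So m_A(x) = (x + 4)^3 = x^3 + 12*x^2 + 48*x + 64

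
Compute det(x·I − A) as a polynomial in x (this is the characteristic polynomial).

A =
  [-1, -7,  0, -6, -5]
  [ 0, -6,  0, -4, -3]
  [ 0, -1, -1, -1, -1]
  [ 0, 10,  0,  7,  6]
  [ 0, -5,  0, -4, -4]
x^5 + 5*x^4 + 10*x^3 + 10*x^2 + 5*x + 1

Expanding det(x·I − A) (e.g. by cofactor expansion or by noting that A is similar to its Jordan form J, which has the same characteristic polynomial as A) gives
  χ_A(x) = x^5 + 5*x^4 + 10*x^3 + 10*x^2 + 5*x + 1
which factors as (x + 1)^5. The eigenvalues (with algebraic multiplicities) are λ = -1 with multiplicity 5.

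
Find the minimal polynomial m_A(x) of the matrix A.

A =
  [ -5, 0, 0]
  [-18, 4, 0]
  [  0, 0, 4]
x^2 + x - 20

The characteristic polynomial is χ_A(x) = (x - 4)^2*(x + 5), so the eigenvalues are known. The minimal polynomial is
  m_A(x) = Π_λ (x − λ)^{k_λ}
where k_λ is the size of the *largest* Jordan block for λ (equivalently, the smallest k with (A − λI)^k v = 0 for every generalised eigenvector v of λ).

  λ = -5: largest Jordan block has size 1, contributing (x + 5)
  λ = 4: largest Jordan block has size 1, contributing (x − 4)

So m_A(x) = (x - 4)*(x + 5) = x^2 + x - 20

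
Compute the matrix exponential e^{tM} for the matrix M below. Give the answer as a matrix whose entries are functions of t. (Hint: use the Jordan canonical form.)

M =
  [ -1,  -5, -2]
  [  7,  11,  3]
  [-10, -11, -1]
e^{tM} =
  [t^2*exp(3*t)/2 - 4*t*exp(3*t) + exp(3*t), t^2*exp(3*t) - 5*t*exp(3*t), t^2*exp(3*t)/2 - 2*t*exp(3*t)]
  [-t^2*exp(3*t) + 7*t*exp(3*t), -2*t^2*exp(3*t) + 8*t*exp(3*t) + exp(3*t), -t^2*exp(3*t) + 3*t*exp(3*t)]
  [3*t^2*exp(3*t)/2 - 10*t*exp(3*t), 3*t^2*exp(3*t) - 11*t*exp(3*t), 3*t^2*exp(3*t)/2 - 4*t*exp(3*t) + exp(3*t)]

Strategy: write M = P · J · P⁻¹ where J is a Jordan canonical form, so e^{tM} = P · e^{tJ} · P⁻¹, and e^{tJ} can be computed block-by-block.

M has Jordan form
J =
  [3, 1, 0]
  [0, 3, 1]
  [0, 0, 3]
(up to reordering of blocks).

Per-block formulas:
  For a 3×3 Jordan block J_3(3): exp(t · J_3(3)) = e^(3t)·(I + t·N + (t^2/2)·N^2), where N is the 3×3 nilpotent shift.

After assembling e^{tJ} and conjugating by P, we get:

e^{tM} =
  [t^2*exp(3*t)/2 - 4*t*exp(3*t) + exp(3*t), t^2*exp(3*t) - 5*t*exp(3*t), t^2*exp(3*t)/2 - 2*t*exp(3*t)]
  [-t^2*exp(3*t) + 7*t*exp(3*t), -2*t^2*exp(3*t) + 8*t*exp(3*t) + exp(3*t), -t^2*exp(3*t) + 3*t*exp(3*t)]
  [3*t^2*exp(3*t)/2 - 10*t*exp(3*t), 3*t^2*exp(3*t) - 11*t*exp(3*t), 3*t^2*exp(3*t)/2 - 4*t*exp(3*t) + exp(3*t)]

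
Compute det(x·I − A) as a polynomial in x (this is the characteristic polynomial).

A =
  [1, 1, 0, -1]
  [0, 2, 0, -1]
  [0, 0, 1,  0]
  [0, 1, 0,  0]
x^4 - 4*x^3 + 6*x^2 - 4*x + 1

Expanding det(x·I − A) (e.g. by cofactor expansion or by noting that A is similar to its Jordan form J, which has the same characteristic polynomial as A) gives
  χ_A(x) = x^4 - 4*x^3 + 6*x^2 - 4*x + 1
which factors as (x - 1)^4. The eigenvalues (with algebraic multiplicities) are λ = 1 with multiplicity 4.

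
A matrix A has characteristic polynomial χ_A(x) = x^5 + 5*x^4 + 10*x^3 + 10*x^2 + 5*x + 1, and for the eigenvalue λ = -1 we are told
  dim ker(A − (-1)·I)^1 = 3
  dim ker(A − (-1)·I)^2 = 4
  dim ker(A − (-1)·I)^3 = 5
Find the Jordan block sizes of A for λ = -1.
Block sizes for λ = -1: [3, 1, 1]

From the dimensions of kernels of powers, the number of Jordan blocks of size at least j is d_j − d_{j−1} where d_j = dim ker(N^j) (with d_0 = 0). Computing the differences gives [3, 1, 1].
The number of blocks of size exactly k is (#blocks of size ≥ k) − (#blocks of size ≥ k + 1), so the partition is: 2 block(s) of size 1, 1 block(s) of size 3.
In nonincreasing order the block sizes are [3, 1, 1].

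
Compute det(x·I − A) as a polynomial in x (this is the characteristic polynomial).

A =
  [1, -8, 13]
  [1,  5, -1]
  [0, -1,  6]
x^3 - 12*x^2 + 48*x - 64

Expanding det(x·I − A) (e.g. by cofactor expansion or by noting that A is similar to its Jordan form J, which has the same characteristic polynomial as A) gives
  χ_A(x) = x^3 - 12*x^2 + 48*x - 64
which factors as (x - 4)^3. The eigenvalues (with algebraic multiplicities) are λ = 4 with multiplicity 3.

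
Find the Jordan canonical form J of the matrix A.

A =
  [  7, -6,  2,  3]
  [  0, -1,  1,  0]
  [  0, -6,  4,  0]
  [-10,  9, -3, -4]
J_2(1) ⊕ J_1(2) ⊕ J_1(2)

The characteristic polynomial is
  det(x·I − A) = x^4 - 6*x^3 + 13*x^2 - 12*x + 4 = (x - 2)^2*(x - 1)^2

Eigenvalues and multiplicities (the geometric multiplicity of λ is n − rank(A − λI), which equals the number of Jordan blocks for λ):
  λ = 1: algebraic multiplicity = 2, geometric multiplicity = 1
  λ = 2: algebraic multiplicity = 2, geometric multiplicity = 2

Determining the block sizes for each eigenvalue:
  λ = 1: one block (gm = 1), so the single block has size am = 2 → block sizes [2]
  λ = 2: gm = am = 2, so every block has size 1 → block sizes [1, 1]

Assembling the blocks gives a Jordan form
J =
  [1, 1, 0, 0]
  [0, 1, 0, 0]
  [0, 0, 2, 0]
  [0, 0, 0, 2]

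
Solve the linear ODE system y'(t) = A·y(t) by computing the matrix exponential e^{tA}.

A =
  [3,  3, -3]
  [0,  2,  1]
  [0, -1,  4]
e^{tA} =
  [exp(3*t), 3*t*exp(3*t), -3*t*exp(3*t)]
  [0, -t*exp(3*t) + exp(3*t), t*exp(3*t)]
  [0, -t*exp(3*t), t*exp(3*t) + exp(3*t)]

Strategy: write A = P · J · P⁻¹ where J is a Jordan canonical form, so e^{tA} = P · e^{tJ} · P⁻¹, and e^{tJ} can be computed block-by-block.

A has Jordan form
J =
  [3, 1, 0]
  [0, 3, 0]
  [0, 0, 3]
(up to reordering of blocks).

Per-block formulas:
  For a 2×2 Jordan block J_2(3): exp(t · J_2(3)) = e^(3t)·(I + t·N), where N is the 2×2 nilpotent shift.
  For a 1×1 block at λ = 3: exp(t · [3]) = [e^(3t)].

After assembling e^{tJ} and conjugating by P, we get:

e^{tA} =
  [exp(3*t), 3*t*exp(3*t), -3*t*exp(3*t)]
  [0, -t*exp(3*t) + exp(3*t), t*exp(3*t)]
  [0, -t*exp(3*t), t*exp(3*t) + exp(3*t)]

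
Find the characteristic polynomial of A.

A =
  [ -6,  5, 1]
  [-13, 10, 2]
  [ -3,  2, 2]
x^3 - 6*x^2 + 12*x - 8

Expanding det(x·I − A) (e.g. by cofactor expansion or by noting that A is similar to its Jordan form J, which has the same characteristic polynomial as A) gives
  χ_A(x) = x^3 - 6*x^2 + 12*x - 8
which factors as (x - 2)^3. The eigenvalues (with algebraic multiplicities) are λ = 2 with multiplicity 3.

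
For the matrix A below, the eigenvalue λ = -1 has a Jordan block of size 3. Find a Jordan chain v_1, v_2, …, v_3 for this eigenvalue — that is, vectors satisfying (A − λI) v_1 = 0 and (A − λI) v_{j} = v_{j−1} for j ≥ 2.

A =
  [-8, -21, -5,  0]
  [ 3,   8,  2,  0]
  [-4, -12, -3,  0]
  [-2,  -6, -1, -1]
A Jordan chain for λ = -1 of length 3:
v_1 = (6, -2, 0, 0)ᵀ
v_2 = (-7, 3, -4, -2)ᵀ
v_3 = (1, 0, 0, 0)ᵀ

Let N = A − (-1)·I. We want v_3 with N^3 v_3 = 0 but N^2 v_3 ≠ 0; then v_{j-1} := N · v_j for j = 3, …, 2.

Pick v_3 = (1, 0, 0, 0)ᵀ.
Then v_2 = N · v_3 = (-7, 3, -4, -2)ᵀ.
Then v_1 = N · v_2 = (6, -2, 0, 0)ᵀ.

Sanity check: (A − (-1)·I) v_1 = (0, 0, 0, 0)ᵀ = 0. ✓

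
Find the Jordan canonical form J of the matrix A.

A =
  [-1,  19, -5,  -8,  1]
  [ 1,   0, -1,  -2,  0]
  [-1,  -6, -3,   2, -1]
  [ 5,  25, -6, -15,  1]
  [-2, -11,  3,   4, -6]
J_3(-5) ⊕ J_2(-5)

The characteristic polynomial is
  det(x·I − A) = x^5 + 25*x^4 + 250*x^3 + 1250*x^2 + 3125*x + 3125 = (x + 5)^5

Eigenvalues and multiplicities (the geometric multiplicity of λ is n − rank(A − λI), which equals the number of Jordan blocks for λ):
  λ = -5: algebraic multiplicity = 5, geometric multiplicity = 2

Determining the block sizes for each eigenvalue:
  λ = -5: with am = 5 and gm = 2, the partition is not yet determined (e.g. several partitions of 5 into 2 parts exist). Let N = A − (-5)·I. Computing rank(N^1) = 3, rank(N^2) = 1, rank(N^3) = 0; the number of blocks of size ≥ j is rank(N^{j−1}) − rank(N^j), giving [2, 2, 1]. So we have 1 block(s) of size 3, 1 block(s) of size 2 → block sizes [3, 2]

Assembling the blocks gives a Jordan form
J =
  [-5,  1,  0,  0,  0]
  [ 0, -5,  1,  0,  0]
  [ 0,  0, -5,  0,  0]
  [ 0,  0,  0, -5,  1]
  [ 0,  0,  0,  0, -5]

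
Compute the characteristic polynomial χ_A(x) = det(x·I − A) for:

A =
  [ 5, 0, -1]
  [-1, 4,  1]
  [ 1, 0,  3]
x^3 - 12*x^2 + 48*x - 64

Expanding det(x·I − A) (e.g. by cofactor expansion or by noting that A is similar to its Jordan form J, which has the same characteristic polynomial as A) gives
  χ_A(x) = x^3 - 12*x^2 + 48*x - 64
which factors as (x - 4)^3. The eigenvalues (with algebraic multiplicities) are λ = 4 with multiplicity 3.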